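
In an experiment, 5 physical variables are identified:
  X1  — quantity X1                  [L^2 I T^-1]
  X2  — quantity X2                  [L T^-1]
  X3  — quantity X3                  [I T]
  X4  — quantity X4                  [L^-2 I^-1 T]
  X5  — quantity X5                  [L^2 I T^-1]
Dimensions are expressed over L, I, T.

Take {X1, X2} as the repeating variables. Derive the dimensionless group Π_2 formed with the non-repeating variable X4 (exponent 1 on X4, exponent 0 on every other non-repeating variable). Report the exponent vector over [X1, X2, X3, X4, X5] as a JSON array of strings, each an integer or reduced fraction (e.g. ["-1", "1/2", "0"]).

Exponent matrix [L,I,T] × [X1,X2,X3,X4,X5]:
  L: [ 2  1  0 -2  2]
  I: [ 1  0  1 -1  1]
  T: [-1 -1  1  1 -1]
RREF → pivots at {X1,X2} ⇒ r = 2
Repeat: X1,X2; free: X3,X4,X5
RREF:
  r0: [   1    0    1   -1    1]
  r1: [   0    1   -2    0    0]
  r2: [   0    0    0    0    0]
Fix exponent of X4 at 1, X3 at 0, X5 at 0; solve each RREF row for its pivot's exponent:
  r0: exp(X1) + (-1)·1 = 0 ⇒ exp(X1) = 1
  r1: exp(X2) + (0)·1 = 0 ⇒ exp(X2) = 0
Π_2 = X1 · X4

["1", "0", "0", "1", "0"]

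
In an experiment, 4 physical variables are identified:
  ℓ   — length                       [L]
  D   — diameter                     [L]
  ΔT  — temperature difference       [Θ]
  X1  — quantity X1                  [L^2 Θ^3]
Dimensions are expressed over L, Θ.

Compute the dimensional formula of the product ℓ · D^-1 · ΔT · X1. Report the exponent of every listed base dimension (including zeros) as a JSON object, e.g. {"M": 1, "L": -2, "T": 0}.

Write exponents as rows L,Θ / cols ℓ,D,ΔT,X1:
  L: [ 1  1  0  2]
  Θ: [ 0  0  1  3]
  [L]: (1)·1+(-1)·1+(1)·0+(1)·2 = 2
  [Θ]: (1)·0+(-1)·0+(1)·1+(1)·3 = 4
⇒ L^2 Θ^4

{"L": 2, "Θ": 4}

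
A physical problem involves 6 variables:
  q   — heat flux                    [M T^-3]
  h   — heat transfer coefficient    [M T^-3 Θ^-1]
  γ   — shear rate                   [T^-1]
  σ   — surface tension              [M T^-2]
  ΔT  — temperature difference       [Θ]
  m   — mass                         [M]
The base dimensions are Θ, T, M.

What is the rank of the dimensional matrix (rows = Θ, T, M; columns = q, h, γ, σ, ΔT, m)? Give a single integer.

Dimensional matrix (Θ×T×M by q×h×γ×σ×ΔT×m):
  Θ: [ 0 -1  0  0  1  0]
  T: [-3 -3 -1 -2  0  0]
  M: [ 1  1  0  1  0  1]
RREF → pivots at {q,h,γ} ⇒ r = 3

3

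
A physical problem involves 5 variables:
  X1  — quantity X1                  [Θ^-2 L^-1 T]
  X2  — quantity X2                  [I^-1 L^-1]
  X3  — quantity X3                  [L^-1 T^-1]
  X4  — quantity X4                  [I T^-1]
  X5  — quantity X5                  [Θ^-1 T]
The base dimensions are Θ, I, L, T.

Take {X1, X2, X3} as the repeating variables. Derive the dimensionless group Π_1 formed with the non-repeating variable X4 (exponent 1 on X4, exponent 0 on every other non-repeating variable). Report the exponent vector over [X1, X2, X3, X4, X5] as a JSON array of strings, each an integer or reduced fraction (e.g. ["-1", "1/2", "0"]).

Exponent matrix [Θ,I,L,T] × [X1,X2,X3,X4,X5]:
  Θ: [-2  0  0  0 -1]
  I: [ 0 -1  0  1  0]
  L: [-1 -1 -1  0  0]
  T: [ 1  0 -1 -1  1]
Row reduction gives pivot columns X1,X2,X3; rank = 3
Repeat: X1,X2,X3; free: X4,X5
RREF:
  r0: [   1    0    0    0  1/2]
  r1: [   0    1    0   -1    0]
  r2: [   0    0    1    1 -1/2]
  r3: [   0    0    0    0    0]
Fix exponent of X4 at 1, X5 at 0; solve each RREF row for its pivot's exponent:
  r0: exp(X1) + (0)·1 = 0 ⇒ exp(X1) = 0
  r1: exp(X2) + (-1)·1 = 0 ⇒ exp(X2) = 1
  r2: exp(X3) + (1)·1 = 0 ⇒ exp(X3) = -1
Π_1 = X2 · X3^-1 · X4

["0", "1", "-1", "1", "0"]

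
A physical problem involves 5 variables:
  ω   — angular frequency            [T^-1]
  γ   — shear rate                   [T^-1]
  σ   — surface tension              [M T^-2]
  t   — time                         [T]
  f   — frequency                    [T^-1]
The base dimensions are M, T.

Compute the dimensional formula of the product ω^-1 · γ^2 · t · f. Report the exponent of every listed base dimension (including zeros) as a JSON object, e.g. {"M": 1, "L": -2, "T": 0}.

Exponent matrix [M,T] × [ω,γ,σ,t,f]:
  M: [ 0  0  1  0  0]
  T: [-1 -1 -2  1 -1]
  [M]: (-1)·0+(2)·0+(1)·0+(1)·0 = 0
  [T]: (-1)·-1+(2)·-1+(1)·1+(1)·-1 = -1
⇒ T^-1

{"M": 0, "T": -1}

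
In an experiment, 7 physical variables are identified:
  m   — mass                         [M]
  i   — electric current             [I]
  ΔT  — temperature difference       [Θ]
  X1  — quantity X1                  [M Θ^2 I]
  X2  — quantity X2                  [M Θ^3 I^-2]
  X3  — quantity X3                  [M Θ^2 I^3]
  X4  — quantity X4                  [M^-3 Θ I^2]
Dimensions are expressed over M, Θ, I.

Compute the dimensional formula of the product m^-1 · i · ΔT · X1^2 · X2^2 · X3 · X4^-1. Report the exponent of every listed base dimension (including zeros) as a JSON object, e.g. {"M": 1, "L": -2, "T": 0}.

{"M": 7, "Θ": 12, "I": 0}

Exponent matrix [M,Θ,I] × [m,i,ΔT,X1,X2,X3,X4]:
  M: [ 1  0  0  1  1  1 -3]
  Θ: [ 0  0  1  2  3  2  1]
  I: [ 0  1  0  1 -2  3  2]
  [M]: (-1)·1+(1)·0+(1)·0+(2)·1+(2)·1+(1)·1+(-1)·-3 = 7
  [Θ]: (-1)·0+(1)·0+(1)·1+(2)·2+(2)·3+(1)·2+(-1)·1 = 12
  [I]: (-1)·0+(1)·1+(1)·0+(2)·1+(2)·-2+(1)·3+(-1)·2 = 0
⇒ M^7 Θ^12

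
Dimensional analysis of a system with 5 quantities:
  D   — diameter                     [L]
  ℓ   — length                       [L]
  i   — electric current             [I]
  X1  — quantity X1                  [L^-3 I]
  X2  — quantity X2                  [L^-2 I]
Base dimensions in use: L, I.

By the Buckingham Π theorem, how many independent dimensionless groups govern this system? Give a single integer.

3

Dimensional matrix (L×I by D×ℓ×i×X1×X2):
  L: [ 1  1  0 -3 -2]
  I: [ 0  0  1  1  1]
RREF → pivots at {D,i} ⇒ r = 2
Π count = n − r = 5 − 2 = 3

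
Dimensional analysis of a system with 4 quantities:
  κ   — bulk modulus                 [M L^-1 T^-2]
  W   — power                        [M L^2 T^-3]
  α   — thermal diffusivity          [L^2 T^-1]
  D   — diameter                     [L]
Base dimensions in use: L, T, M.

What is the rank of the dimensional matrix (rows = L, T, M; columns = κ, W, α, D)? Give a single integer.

Exponent matrix [L,T,M] × [κ,W,α,D]:
  L: [-1  2  2  1]
  T: [-2 -3 -1  0]
  M: [ 1  1  0  0]
Row reduction gives pivot columns κ,W,α; rank = 3

3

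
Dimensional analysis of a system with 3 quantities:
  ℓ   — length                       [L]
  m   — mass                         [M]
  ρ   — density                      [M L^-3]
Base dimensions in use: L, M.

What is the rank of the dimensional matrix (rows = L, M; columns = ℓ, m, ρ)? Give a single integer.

Write exponents as rows L,M / cols ℓ,m,ρ:
  L: [ 1  0 -3]
  M: [ 0  1  1]
Echelon form has 2 nonzero rows (pivots: ℓ,m)

2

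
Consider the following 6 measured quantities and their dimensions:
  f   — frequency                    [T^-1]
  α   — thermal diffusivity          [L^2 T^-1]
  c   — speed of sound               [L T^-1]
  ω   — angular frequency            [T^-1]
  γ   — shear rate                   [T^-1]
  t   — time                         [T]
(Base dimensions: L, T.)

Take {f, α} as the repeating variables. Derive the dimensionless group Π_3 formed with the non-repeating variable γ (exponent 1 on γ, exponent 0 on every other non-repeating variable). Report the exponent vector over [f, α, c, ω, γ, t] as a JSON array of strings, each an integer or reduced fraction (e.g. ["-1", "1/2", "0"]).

Write exponents as rows L,T / cols f,α,c,ω,γ,t:
  L: [ 0  2  1  0  0  0]
  T: [-1 -1 -1 -1 -1  1]
Echelon form has 2 nonzero rows (pivots: f,α)
Repeat: f,α; free: c,ω,γ,t
RREF:
  r0: [   1    0  1/2    1    1   -1]
  r1: [   0    1  1/2    0    0    0]
Fix exponent of γ at 1, c at 0, ω at 0, t at 0; solve each RREF row for its pivot's exponent:
  r0: exp(f) + (1)·1 = 0 ⇒ exp(f) = -1
  r1: exp(α) + (0)·1 = 0 ⇒ exp(α) = 0
Π_3 = f^-1 · γ

["-1", "0", "0", "0", "1", "0"]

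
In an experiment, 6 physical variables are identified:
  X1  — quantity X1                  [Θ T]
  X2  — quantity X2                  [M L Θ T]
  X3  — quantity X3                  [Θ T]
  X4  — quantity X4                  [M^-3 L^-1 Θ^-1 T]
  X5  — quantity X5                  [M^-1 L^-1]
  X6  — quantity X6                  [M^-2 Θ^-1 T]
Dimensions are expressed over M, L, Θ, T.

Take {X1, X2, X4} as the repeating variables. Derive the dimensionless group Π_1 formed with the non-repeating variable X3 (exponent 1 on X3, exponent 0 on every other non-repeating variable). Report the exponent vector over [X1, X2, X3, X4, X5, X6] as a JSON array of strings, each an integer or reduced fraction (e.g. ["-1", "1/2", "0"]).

Write exponents as rows M,L,Θ,T / cols X1,X2,X3,X4,X5,X6:
  M: [ 0  1  0 -3 -1 -2]
  L: [ 0  1  0 -1 -1  0]
  Θ: [ 1  1  1 -1  0 -1]
  T: [ 1  1  1  1  0  1]
RREF → pivots at {X1,X2,X4} ⇒ r = 3
Pivot set = {X1,X2,X4}, free = {X3,X5,X6}
RREF:
  r0: [   1    0    1    0    1   -1]
  r1: [   0    1    0    0   -1    1]
  r2: [   0    0    0    1    0    1]
  r3: [   0    0    0    0    0    0]
Fix exponent of X3 at 1, X5 at 0, X6 at 0; solve each RREF row for its pivot's exponent:
  r0: exp(X1) + (1)·1 = 0 ⇒ exp(X1) = -1
  r1: exp(X2) + (0)·1 = 0 ⇒ exp(X2) = 0
  r2: exp(X4) + (0)·1 = 0 ⇒ exp(X4) = 0
Π_1 = X1^-1 · X3

["-1", "0", "1", "0", "0", "0"]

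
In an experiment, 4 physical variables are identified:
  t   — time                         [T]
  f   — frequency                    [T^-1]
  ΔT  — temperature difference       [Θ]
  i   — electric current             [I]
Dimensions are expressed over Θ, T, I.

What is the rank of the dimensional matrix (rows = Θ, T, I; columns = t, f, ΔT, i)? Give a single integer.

Exponent matrix [Θ,T,I] × [t,f,ΔT,i]:
  Θ: [ 0  0  1  0]
  T: [ 1 -1  0  0]
  I: [ 0  0  0  1]
RREF → pivots at {t,ΔT,i} ⇒ r = 3

3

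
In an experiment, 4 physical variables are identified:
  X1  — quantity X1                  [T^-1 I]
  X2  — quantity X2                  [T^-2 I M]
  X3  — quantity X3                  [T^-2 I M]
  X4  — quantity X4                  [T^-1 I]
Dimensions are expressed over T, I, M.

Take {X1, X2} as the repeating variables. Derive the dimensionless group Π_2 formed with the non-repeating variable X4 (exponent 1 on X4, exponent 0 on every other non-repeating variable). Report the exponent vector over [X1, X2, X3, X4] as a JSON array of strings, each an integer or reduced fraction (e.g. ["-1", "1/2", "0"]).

["-1", "0", "0", "1"]

Dimensional matrix (T×I×M by X1×X2×X3×X4):
  T: [-1 -2 -2 -1]
  I: [ 1  1  1  1]
  M: [ 0  1  1  0]
Echelon form has 2 nonzero rows (pivots: X1,X2)
Pivot set = {X1,X2}, free = {X3,X4}
RREF:
  r0: [   1    0    0    1]
  r1: [   0    1    1    0]
  r2: [   0    0    0    0]
Fix exponent of X4 at 1, X3 at 0; solve each RREF row for its pivot's exponent:
  r0: exp(X1) + (1)·1 = 0 ⇒ exp(X1) = -1
  r1: exp(X2) + (0)·1 = 0 ⇒ exp(X2) = 0
Π_2 = X1^-1 · X4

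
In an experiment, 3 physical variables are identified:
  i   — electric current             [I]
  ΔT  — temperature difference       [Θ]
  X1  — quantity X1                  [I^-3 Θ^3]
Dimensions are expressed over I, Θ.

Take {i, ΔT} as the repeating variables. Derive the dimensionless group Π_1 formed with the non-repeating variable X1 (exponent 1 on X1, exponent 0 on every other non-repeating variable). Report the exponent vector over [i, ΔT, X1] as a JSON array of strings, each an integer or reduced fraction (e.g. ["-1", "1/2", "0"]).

Exponent matrix [I,Θ] × [i,ΔT,X1]:
  I: [ 1  0 -3]
  Θ: [ 0  1  3]
Row reduction gives pivot columns i,ΔT; rank = 2
Repeat: i,ΔT; free: X1
RREF:
  r0: [   1    0   -3]
  r1: [   0    1    3]
Fix exponent of X1 at 1; solve each RREF row for its pivot's exponent:
  r0: exp(i) + (-3)·1 = 0 ⇒ exp(i) = 3
  r1: exp(ΔT) + (3)·1 = 0 ⇒ exp(ΔT) = -3
Π_1 = i^3 · ΔT^-3 · X1

["3", "-3", "1"]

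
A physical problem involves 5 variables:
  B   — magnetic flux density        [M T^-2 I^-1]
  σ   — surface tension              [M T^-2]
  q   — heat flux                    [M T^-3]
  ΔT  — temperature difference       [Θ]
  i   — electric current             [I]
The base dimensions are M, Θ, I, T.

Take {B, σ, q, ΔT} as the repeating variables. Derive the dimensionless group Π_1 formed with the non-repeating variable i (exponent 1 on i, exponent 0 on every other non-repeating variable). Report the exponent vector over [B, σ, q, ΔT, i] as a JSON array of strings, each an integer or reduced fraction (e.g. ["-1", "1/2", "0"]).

["1", "-1", "0", "0", "1"]

Dimensional matrix (M×Θ×I×T by B×σ×q×ΔT×i):
  M: [ 1  1  1  0  0]
  Θ: [ 0  0  0  1  0]
  I: [-1  0  0  0  1]
  T: [-2 -2 -3  0  0]
RREF → pivots at {B,σ,q,ΔT} ⇒ r = 4
Repeat: B,σ,q,ΔT; free: i
RREF:
  r0: [   1    0    0    0   -1]
  r1: [   0    1    0    0    1]
  r2: [   0    0    1    0    0]
  r3: [   0    0    0    1    0]
Fix exponent of i at 1; solve each RREF row for its pivot's exponent:
  r0: exp(B) + (-1)·1 = 0 ⇒ exp(B) = 1
  r1: exp(σ) + (1)·1 = 0 ⇒ exp(σ) = -1
  r2: exp(q) + (0)·1 = 0 ⇒ exp(q) = 0
  r3: exp(ΔT) + (0)·1 = 0 ⇒ exp(ΔT) = 0
Π_1 = B · σ^-1 · i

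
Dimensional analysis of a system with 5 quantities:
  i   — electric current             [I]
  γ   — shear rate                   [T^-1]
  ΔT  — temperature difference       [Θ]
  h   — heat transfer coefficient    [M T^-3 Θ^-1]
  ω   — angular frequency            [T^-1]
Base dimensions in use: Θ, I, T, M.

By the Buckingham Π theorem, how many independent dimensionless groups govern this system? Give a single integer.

1

Exponent matrix [Θ,I,T,M] × [i,γ,ΔT,h,ω]:
  Θ: [ 0  0  1 -1  0]
  I: [ 1  0  0  0  0]
  T: [ 0 -1  0 -3 -1]
  M: [ 0  0  0  1  0]
RREF → pivots at {i,γ,ΔT,h} ⇒ r = 4
5 vars − rank 4 = 1 Π group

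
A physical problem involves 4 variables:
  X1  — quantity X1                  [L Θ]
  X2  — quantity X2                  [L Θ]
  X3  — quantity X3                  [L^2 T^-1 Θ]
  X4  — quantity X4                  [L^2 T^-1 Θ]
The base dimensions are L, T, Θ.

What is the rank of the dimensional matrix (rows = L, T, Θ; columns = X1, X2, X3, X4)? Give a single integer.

2

Exponent matrix [L,T,Θ] × [X1,X2,X3,X4]:
  L: [ 1  1  2  2]
  T: [ 0  0 -1 -1]
  Θ: [ 1  1  1  1]
Echelon form has 2 nonzero rows (pivots: X1,X3)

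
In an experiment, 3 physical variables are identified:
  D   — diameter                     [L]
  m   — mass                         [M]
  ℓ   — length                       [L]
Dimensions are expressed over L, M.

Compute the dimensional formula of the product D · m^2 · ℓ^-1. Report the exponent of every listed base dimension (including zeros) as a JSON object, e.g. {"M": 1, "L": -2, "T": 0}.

{"L": 0, "M": 2}

Exponent matrix [L,M] × [D,m,ℓ]:
  L: [ 1  0  1]
  M: [ 0  1  0]
  [L]: (1)·1+(2)·0+(-1)·1 = 0
  [M]: (1)·0+(2)·1+(-1)·0 = 2
⇒ M^2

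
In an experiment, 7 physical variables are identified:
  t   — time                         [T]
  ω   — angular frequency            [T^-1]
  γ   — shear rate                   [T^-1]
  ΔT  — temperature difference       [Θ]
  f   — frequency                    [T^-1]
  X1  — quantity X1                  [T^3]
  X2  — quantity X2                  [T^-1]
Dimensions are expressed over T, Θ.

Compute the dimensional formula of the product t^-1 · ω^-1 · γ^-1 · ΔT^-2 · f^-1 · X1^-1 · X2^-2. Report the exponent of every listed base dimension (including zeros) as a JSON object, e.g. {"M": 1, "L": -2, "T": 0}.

Write exponents as rows T,Θ / cols t,ω,γ,ΔT,f,X1,X2:
  T: [ 1 -1 -1  0 -1  3 -1]
  Θ: [ 0  0  0  1  0  0  0]
  [T]: (-1)·1+(-1)·-1+(-1)·-1+(-2)·0+(-1)·-1+(-1)·3+(-2)·-1 = 1
  [Θ]: (-1)·0+(-1)·0+(-1)·0+(-2)·1+(-1)·0+(-1)·0+(-2)·0 = -2
⇒ T Θ^-2

{"T": 1, "Θ": -2}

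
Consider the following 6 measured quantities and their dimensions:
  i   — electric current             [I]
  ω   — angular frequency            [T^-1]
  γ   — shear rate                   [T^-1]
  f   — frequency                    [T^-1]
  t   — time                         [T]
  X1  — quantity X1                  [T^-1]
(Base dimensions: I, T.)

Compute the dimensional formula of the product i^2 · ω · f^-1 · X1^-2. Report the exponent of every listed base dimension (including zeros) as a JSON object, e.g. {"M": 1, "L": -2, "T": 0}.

{"I": 2, "T": 2}

Dimensional matrix (I×T by i×ω×γ×f×t×X1):
  I: [ 1  0  0  0  0  0]
  T: [ 0 -1 -1 -1  1 -1]
  [I]: (2)·1+(1)·0+(-1)·0+(-2)·0 = 2
  [T]: (2)·0+(1)·-1+(-1)·-1+(-2)·-1 = 2
⇒ I^2 T^2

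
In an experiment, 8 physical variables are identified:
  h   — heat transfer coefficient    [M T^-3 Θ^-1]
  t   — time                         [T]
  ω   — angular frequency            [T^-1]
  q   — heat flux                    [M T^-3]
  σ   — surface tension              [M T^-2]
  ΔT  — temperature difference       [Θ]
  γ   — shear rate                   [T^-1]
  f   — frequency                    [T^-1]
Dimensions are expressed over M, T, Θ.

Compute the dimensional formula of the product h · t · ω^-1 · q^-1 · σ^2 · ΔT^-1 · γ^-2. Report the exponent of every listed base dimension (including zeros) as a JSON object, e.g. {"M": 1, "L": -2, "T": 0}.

Write exponents as rows M,T,Θ / cols h,t,ω,q,σ,ΔT,γ,f:
  M: [ 1  0  0  1  1  0  0  0]
  T: [-3  1 -1 -3 -2  0 -1 -1]
  Θ: [-1  0  0  0  0  1  0  0]
  [M]: (1)·1+(1)·0+(-1)·0+(-1)·1+(2)·1+(-1)·0+(-2)·0 = 2
  [T]: (1)·-3+(1)·1+(-1)·-1+(-1)·-3+(2)·-2+(-1)·0+(-2)·-1 = 0
  [Θ]: (1)·-1+(1)·0+(-1)·0+(-1)·0+(2)·0+(-1)·1+(-2)·0 = -2
⇒ M^2 Θ^-2

{"M": 2, "T": 0, "Θ": -2}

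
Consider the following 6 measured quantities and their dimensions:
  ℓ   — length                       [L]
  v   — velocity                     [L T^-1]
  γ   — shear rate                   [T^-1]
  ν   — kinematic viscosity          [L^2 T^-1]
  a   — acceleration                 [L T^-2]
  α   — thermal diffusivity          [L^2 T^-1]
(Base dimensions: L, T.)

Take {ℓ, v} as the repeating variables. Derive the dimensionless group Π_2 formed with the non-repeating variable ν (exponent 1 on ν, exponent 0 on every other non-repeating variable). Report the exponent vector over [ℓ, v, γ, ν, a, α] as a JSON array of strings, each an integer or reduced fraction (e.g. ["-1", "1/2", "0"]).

["-1", "-1", "0", "1", "0", "0"]

Dimensional matrix (L×T by ℓ×v×γ×ν×a×α):
  L: [ 1  1  0  2  1  2]
  T: [ 0 -1 -1 -1 -2 -1]
Row reduction gives pivot columns ℓ,v; rank = 2
Repeat: ℓ,v; free: γ,ν,a,α
RREF:
  r0: [   1    0   -1    1   -1    1]
  r1: [   0    1    1    1    2    1]
Fix exponent of ν at 1, γ at 0, a at 0, α at 0; solve each RREF row for its pivot's exponent:
  r0: exp(ℓ) + (1)·1 = 0 ⇒ exp(ℓ) = -1
  r1: exp(v) + (1)·1 = 0 ⇒ exp(v) = -1
Π_2 = ℓ^-1 · v^-1 · ν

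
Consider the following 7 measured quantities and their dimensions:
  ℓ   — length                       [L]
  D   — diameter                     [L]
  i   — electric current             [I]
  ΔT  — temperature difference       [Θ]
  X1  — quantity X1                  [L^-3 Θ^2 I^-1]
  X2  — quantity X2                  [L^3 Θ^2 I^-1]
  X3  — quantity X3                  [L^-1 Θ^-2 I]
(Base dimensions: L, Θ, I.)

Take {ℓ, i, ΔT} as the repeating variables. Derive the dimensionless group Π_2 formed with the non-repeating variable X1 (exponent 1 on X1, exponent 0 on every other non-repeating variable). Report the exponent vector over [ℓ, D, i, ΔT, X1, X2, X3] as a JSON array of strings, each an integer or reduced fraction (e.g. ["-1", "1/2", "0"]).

["3", "0", "1", "-2", "1", "0", "0"]

Write exponents as rows L,Θ,I / cols ℓ,D,i,ΔT,X1,X2,X3:
  L: [ 1  1  0  0 -3  3 -1]
  Θ: [ 0  0  0  1  2  2 -2]
  I: [ 0  0  1  0 -1 -1  1]
Row reduction gives pivot columns ℓ,i,ΔT; rank = 3
Repeat: ℓ,i,ΔT; free: D,X1,X2,X3
RREF:
  r0: [   1    1    0    0   -3    3   -1]
  r1: [   0    0    1    0   -1   -1    1]
  r2: [   0    0    0    1    2    2   -2]
Fix exponent of X1 at 1, D at 0, X2 at 0, X3 at 0; solve each RREF row for its pivot's exponent:
  r0: exp(ℓ) + (-3)·1 = 0 ⇒ exp(ℓ) = 3
  r1: exp(i) + (-1)·1 = 0 ⇒ exp(i) = 1
  r2: exp(ΔT) + (2)·1 = 0 ⇒ exp(ΔT) = -2
Π_2 = ℓ^3 · i · ΔT^-2 · X1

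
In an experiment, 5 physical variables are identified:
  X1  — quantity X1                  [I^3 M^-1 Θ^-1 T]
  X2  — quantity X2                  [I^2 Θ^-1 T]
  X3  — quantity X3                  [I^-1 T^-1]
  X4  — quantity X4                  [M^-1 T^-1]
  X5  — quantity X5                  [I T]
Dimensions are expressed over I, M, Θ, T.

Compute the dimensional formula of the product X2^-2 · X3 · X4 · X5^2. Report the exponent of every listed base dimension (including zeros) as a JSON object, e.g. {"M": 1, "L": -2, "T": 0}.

Write exponents as rows I,M,Θ,T / cols X1,X2,X3,X4,X5:
  I: [ 3  2 -1  0  1]
  M: [-1  0  0 -1  0]
  Θ: [-1 -1  0  0  0]
  T: [ 1  1 -1 -1  1]
  [I]: (-2)·2+(1)·-1+(1)·0+(2)·1 = -3
  [M]: (-2)·0+(1)·0+(1)·-1+(2)·0 = -1
  [Θ]: (-2)·-1+(1)·0+(1)·0+(2)·0 = 2
  [T]: (-2)·1+(1)·-1+(1)·-1+(2)·1 = -2
⇒ I^-3 M^-1 Θ^2 T^-2

{"I": -3, "M": -1, "Θ": 2, "T": -2}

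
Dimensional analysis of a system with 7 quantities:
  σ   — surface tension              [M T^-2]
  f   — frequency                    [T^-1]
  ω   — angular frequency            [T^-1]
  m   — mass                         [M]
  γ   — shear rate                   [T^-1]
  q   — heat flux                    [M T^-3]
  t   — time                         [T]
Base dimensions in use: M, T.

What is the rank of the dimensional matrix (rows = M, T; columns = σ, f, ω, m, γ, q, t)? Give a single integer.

2

Write exponents as rows M,T / cols σ,f,ω,m,γ,q,t:
  M: [ 1  0  0  1  0  1  0]
  T: [-2 -1 -1  0 -1 -3  1]
RREF → pivots at {σ,f} ⇒ r = 2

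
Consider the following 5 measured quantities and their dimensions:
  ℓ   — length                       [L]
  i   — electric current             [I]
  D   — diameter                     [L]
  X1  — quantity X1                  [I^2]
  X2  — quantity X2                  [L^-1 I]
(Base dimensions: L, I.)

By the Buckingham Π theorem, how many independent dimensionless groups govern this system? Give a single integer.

Write exponents as rows L,I / cols ℓ,i,D,X1,X2:
  L: [ 1  0  1  0 -1]
  I: [ 0  1  0  2  1]
RREF → pivots at {ℓ,i} ⇒ r = 2
Π count = n − r = 5 − 2 = 3

3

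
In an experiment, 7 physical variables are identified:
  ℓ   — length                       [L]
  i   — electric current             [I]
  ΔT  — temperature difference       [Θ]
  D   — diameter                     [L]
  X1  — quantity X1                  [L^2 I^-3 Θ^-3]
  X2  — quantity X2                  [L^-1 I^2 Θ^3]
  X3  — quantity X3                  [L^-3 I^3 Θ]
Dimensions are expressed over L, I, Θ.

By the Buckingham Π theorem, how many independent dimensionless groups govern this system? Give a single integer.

Write exponents as rows L,I,Θ / cols ℓ,i,ΔT,D,X1,X2,X3:
  L: [ 1  0  0  1  2 -1 -3]
  I: [ 0  1  0  0 -3  2  3]
  Θ: [ 0  0  1  0 -3  3  1]
Echelon form has 3 nonzero rows (pivots: ℓ,i,ΔT)
n=7, r=3 ⇒ 4 dimensionless groups

4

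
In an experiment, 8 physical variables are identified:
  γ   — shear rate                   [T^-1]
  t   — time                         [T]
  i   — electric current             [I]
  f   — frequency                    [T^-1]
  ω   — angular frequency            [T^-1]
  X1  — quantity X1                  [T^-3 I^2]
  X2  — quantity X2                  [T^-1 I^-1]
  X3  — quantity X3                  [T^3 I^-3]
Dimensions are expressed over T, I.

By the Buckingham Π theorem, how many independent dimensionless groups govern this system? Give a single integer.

6

Dimensional matrix (T×I by γ×t×i×f×ω×X1×X2×X3):
  T: [-1  1  0 -1 -1 -3 -1  3]
  I: [ 0  0  1  0  0  2 -1 -3]
Row reduction gives pivot columns γ,i; rank = 2
n=8, r=2 ⇒ 6 dimensionless groups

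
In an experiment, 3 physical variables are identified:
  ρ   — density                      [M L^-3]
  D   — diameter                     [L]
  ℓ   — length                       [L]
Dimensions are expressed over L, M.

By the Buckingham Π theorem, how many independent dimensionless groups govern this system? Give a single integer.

1

Dimensional matrix (L×M by ρ×D×ℓ):
  L: [-3  1  1]
  M: [ 1  0  0]
Echelon form has 2 nonzero rows (pivots: ρ,D)
Π count = n − r = 3 − 2 = 1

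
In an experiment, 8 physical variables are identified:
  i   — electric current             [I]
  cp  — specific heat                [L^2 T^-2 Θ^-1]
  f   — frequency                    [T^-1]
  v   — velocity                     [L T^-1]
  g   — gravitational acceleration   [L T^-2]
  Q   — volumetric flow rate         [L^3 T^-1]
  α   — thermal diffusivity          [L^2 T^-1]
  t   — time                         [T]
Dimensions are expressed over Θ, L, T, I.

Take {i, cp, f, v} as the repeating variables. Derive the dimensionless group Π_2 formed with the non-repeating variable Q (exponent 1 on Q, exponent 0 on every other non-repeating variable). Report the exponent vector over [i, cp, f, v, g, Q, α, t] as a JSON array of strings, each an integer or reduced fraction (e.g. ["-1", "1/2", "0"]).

["0", "0", "2", "-3", "0", "1", "0", "0"]

Write exponents as rows Θ,L,T,I / cols i,cp,f,v,g,Q,α,t:
  Θ: [ 0 -1  0  0  0  0  0  0]
  L: [ 0  2  0  1  1  3  2  0]
  T: [ 0 -2 -1 -1 -2 -1 -1  1]
  I: [ 1  0  0  0  0  0  0  0]
Row reduction gives pivot columns i,cp,f,v; rank = 4
Repeat: i,cp,f,v; free: g,Q,α,t
RREF:
  r0: [   1    0    0    0    0    0    0    0]
  r1: [   0    1    0    0    0    0    0    0]
  r2: [   0    0    1    0    1   -2   -1   -1]
  r3: [   0    0    0    1    1    3    2    0]
Fix exponent of Q at 1, g at 0, α at 0, t at 0; solve each RREF row for its pivot's exponent:
  r0: exp(i) + (0)·1 = 0 ⇒ exp(i) = 0
  r1: exp(cp) + (0)·1 = 0 ⇒ exp(cp) = 0
  r2: exp(f) + (-2)·1 = 0 ⇒ exp(f) = 2
  r3: exp(v) + (3)·1 = 0 ⇒ exp(v) = -3
Π_2 = f^2 · v^-3 · Q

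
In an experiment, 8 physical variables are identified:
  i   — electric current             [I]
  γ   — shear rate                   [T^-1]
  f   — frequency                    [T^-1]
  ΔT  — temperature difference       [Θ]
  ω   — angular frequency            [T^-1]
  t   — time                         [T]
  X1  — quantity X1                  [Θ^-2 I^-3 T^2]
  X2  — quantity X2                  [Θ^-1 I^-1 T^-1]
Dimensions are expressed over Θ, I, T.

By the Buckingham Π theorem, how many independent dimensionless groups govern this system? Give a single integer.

Exponent matrix [Θ,I,T] × [i,γ,f,ΔT,ω,t,X1,X2]:
  Θ: [ 0  0  0  1  0  0 -2 -1]
  I: [ 1  0  0  0  0  0 -3 -1]
  T: [ 0 -1 -1  0 -1  1  2 -1]
RREF → pivots at {i,γ,ΔT} ⇒ r = 3
Π count = n − r = 8 − 3 = 5

5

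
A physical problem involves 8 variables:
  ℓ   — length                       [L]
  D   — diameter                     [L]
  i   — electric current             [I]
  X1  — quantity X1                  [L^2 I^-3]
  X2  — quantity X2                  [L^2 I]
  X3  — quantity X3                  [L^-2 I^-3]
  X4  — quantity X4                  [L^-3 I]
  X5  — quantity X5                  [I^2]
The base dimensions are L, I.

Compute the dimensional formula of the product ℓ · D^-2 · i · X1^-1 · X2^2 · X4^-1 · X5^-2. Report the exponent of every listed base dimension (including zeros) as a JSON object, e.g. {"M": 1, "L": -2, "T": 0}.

Exponent matrix [L,I] × [ℓ,D,i,X1,X2,X3,X4,X5]:
  L: [ 1  1  0  2  2 -2 -3  0]
  I: [ 0  0  1 -3  1 -3  1  2]
  [L]: (1)·1+(-2)·1+(1)·0+(-1)·2+(2)·2+(-1)·-3+(-2)·0 = 4
  [I]: (1)·0+(-2)·0+(1)·1+(-1)·-3+(2)·1+(-1)·1+(-2)·2 = 1
⇒ L^4 I

{"L": 4, "I": 1}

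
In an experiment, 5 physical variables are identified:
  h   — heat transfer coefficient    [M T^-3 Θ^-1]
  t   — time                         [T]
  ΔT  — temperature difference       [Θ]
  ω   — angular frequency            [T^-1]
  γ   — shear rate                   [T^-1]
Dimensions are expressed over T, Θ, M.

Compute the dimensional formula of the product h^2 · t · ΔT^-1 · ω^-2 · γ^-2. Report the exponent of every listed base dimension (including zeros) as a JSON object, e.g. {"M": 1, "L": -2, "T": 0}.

Dimensional matrix (T×Θ×M by h×t×ΔT×ω×γ):
  T: [-3  1  0 -1 -1]
  Θ: [-1  0  1  0  0]
  M: [ 1  0  0  0  0]
  [T]: (2)·-3+(1)·1+(-1)·0+(-2)·-1+(-2)·-1 = -1
  [Θ]: (2)·-1+(1)·0+(-1)·1+(-2)·0+(-2)·0 = -3
  [M]: (2)·1+(1)·0+(-1)·0+(-2)·0+(-2)·0 = 2
⇒ T^-1 Θ^-3 M^2

{"T": -1, "Θ": -3, "M": 2}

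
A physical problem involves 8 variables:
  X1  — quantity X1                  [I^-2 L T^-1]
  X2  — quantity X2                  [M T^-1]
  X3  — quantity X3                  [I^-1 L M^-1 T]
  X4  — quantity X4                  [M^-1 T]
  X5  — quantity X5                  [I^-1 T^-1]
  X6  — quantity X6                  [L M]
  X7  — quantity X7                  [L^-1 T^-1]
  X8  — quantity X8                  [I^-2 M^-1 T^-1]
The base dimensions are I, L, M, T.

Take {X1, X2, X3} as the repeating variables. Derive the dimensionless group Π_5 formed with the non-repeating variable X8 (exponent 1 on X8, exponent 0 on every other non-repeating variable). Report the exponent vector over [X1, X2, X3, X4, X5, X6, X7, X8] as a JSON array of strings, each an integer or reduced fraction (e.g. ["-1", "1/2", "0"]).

["-2", "3", "2", "0", "0", "0", "0", "1"]

Exponent matrix [I,L,M,T] × [X1,X2,X3,X4,X5,X6,X7,X8]:
  I: [-2  0 -1  0 -1  0  0 -2]
  L: [ 1  0  1  0  0  1 -1  0]
  M: [ 0  1 -1 -1  0  1  0 -1]
  T: [-1 -1  1  1 -1  0 -1 -1]
RREF → pivots at {X1,X2,X3} ⇒ r = 3
Repeat: X1,X2,X3; free: X4,X5,X6,X7,X8
RREF:
  r0: [   1    0    0    0    1   -1    1    2]
  r1: [   0    1    0   -1   -1    3   -2   -3]
  r2: [   0    0    1    0   -1    2   -2   -2]
  r3: [   0    0    0    0    0    0    0    0]
Fix exponent of X8 at 1, X4 at 0, X5 at 0, X6 at 0, X7 at 0; solve each RREF row for its pivot's exponent:
  r0: exp(X1) + (2)·1 = 0 ⇒ exp(X1) = -2
  r1: exp(X2) + (-3)·1 = 0 ⇒ exp(X2) = 3
  r2: exp(X3) + (-2)·1 = 0 ⇒ exp(X3) = 2
Π_5 = X1^-2 · X2^3 · X3^2 · X8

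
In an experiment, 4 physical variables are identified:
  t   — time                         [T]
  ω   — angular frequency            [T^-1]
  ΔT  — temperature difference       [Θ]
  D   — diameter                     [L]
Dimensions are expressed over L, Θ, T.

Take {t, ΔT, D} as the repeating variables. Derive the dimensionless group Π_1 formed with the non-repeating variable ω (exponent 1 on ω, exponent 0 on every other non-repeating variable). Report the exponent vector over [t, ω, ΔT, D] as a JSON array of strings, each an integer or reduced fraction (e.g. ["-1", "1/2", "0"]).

["1", "1", "0", "0"]

Write exponents as rows L,Θ,T / cols t,ω,ΔT,D:
  L: [ 0  0  0  1]
  Θ: [ 0  0  1  0]
  T: [ 1 -1  0  0]
RREF → pivots at {t,ΔT,D} ⇒ r = 3
Repeat: t,ΔT,D; free: ω
RREF:
  r0: [   1   -1    0    0]
  r1: [   0    0    1    0]
  r2: [   0    0    0    1]
Fix exponent of ω at 1; solve each RREF row for its pivot's exponent:
  r0: exp(t) + (-1)·1 = 0 ⇒ exp(t) = 1
  r1: exp(ΔT) + (0)·1 = 0 ⇒ exp(ΔT) = 0
  r2: exp(D) + (0)·1 = 0 ⇒ exp(D) = 0
Π_1 = t · ω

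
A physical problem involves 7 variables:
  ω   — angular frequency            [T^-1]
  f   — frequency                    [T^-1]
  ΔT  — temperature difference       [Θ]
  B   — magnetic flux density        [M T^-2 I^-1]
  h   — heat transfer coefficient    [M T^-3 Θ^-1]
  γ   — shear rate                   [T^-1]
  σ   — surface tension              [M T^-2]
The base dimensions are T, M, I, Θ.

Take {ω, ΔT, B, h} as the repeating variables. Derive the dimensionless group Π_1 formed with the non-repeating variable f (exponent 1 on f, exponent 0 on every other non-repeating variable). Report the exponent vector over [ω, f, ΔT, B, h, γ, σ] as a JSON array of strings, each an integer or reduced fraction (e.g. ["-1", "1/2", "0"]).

Dimensional matrix (T×M×I×Θ by ω×f×ΔT×B×h×γ×σ):
  T: [-1 -1  0 -2 -3 -1 -2]
  M: [ 0  0  0  1  1  0  1]
  I: [ 0  0  0 -1  0  0  0]
  Θ: [ 0  0  1  0 -1  0  0]
RREF → pivots at {ω,ΔT,B,h} ⇒ r = 4
Pivot set = {ω,ΔT,B,h}, free = {f,γ,σ}
RREF:
  r0: [   1    1    0    0    0    1   -1]
  r1: [   0    0    1    0    0    0    1]
  r2: [   0    0    0    1    0    0    0]
  r3: [   0    0    0    0    1    0    1]
Fix exponent of f at 1, γ at 0, σ at 0; solve each RREF row for its pivot's exponent:
  r0: exp(ω) + (1)·1 = 0 ⇒ exp(ω) = -1
  r1: exp(ΔT) + (0)·1 = 0 ⇒ exp(ΔT) = 0
  r2: exp(B) + (0)·1 = 0 ⇒ exp(B) = 0
  r3: exp(h) + (0)·1 = 0 ⇒ exp(h) = 0
Π_1 = ω^-1 · f

["-1", "1", "0", "0", "0", "0", "0"]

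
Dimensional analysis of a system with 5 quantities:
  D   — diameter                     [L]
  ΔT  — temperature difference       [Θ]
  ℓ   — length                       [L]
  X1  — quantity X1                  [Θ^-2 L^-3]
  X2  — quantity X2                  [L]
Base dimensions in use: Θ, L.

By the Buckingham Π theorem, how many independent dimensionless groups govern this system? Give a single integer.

3

Dimensional matrix (Θ×L by D×ΔT×ℓ×X1×X2):
  Θ: [ 0  1  0 -2  0]
  L: [ 1  0  1 -3  1]
Row reduction gives pivot columns D,ΔT; rank = 2
5 vars − rank 2 = 3 Π groups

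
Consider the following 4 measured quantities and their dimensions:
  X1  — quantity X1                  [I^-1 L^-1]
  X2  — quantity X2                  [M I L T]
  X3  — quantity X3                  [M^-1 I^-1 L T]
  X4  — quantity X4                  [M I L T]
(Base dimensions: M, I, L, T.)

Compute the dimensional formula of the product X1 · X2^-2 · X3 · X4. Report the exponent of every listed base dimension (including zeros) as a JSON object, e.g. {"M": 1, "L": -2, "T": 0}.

Write exponents as rows M,I,L,T / cols X1,X2,X3,X4:
  M: [ 0  1 -1  1]
  I: [-1  1 -1  1]
  L: [-1  1  1  1]
  T: [ 0  1  1  1]
  [M]: (1)·0+(-2)·1+(1)·-1+(1)·1 = -2
  [I]: (1)·-1+(-2)·1+(1)·-1+(1)·1 = -3
  [L]: (1)·-1+(-2)·1+(1)·1+(1)·1 = -1
  [T]: (1)·0+(-2)·1+(1)·1+(1)·1 = 0
⇒ M^-2 I^-3 L^-1

{"M": -2, "I": -3, "L": -1, "T": 0}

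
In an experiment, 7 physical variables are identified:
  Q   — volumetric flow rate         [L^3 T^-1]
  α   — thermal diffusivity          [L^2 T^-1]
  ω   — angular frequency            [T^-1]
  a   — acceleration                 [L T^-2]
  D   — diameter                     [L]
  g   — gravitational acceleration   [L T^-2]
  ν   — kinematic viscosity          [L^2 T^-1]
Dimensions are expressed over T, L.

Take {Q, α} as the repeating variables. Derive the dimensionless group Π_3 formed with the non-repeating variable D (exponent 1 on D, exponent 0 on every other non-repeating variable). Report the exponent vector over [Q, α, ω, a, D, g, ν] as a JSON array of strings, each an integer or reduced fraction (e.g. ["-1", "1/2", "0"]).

["-1", "1", "0", "0", "1", "0", "0"]

Exponent matrix [T,L] × [Q,α,ω,a,D,g,ν]:
  T: [-1 -1 -1 -2  0 -2 -1]
  L: [ 3  2  0  1  1  1  2]
Row reduction gives pivot columns Q,α; rank = 2
Repeat: Q,α; free: ω,a,D,g,ν
RREF:
  r0: [   1    0   -2   -3    1   -3    0]
  r1: [   0    1    3    5   -1    5    1]
Fix exponent of D at 1, ω at 0, a at 0, g at 0, ν at 0; solve each RREF row for its pivot's exponent:
  r0: exp(Q) + (1)·1 = 0 ⇒ exp(Q) = -1
  r1: exp(α) + (-1)·1 = 0 ⇒ exp(α) = 1
Π_3 = Q^-1 · α · D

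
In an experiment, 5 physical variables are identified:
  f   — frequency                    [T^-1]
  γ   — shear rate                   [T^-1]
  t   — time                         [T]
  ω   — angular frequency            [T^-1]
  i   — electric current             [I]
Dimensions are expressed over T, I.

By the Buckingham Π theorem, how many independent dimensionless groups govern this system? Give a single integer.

3

Write exponents as rows T,I / cols f,γ,t,ω,i:
  T: [-1 -1  1 -1  0]
  I: [ 0  0  0  0  1]
RREF → pivots at {f,i} ⇒ r = 2
Π count = n − r = 5 − 2 = 3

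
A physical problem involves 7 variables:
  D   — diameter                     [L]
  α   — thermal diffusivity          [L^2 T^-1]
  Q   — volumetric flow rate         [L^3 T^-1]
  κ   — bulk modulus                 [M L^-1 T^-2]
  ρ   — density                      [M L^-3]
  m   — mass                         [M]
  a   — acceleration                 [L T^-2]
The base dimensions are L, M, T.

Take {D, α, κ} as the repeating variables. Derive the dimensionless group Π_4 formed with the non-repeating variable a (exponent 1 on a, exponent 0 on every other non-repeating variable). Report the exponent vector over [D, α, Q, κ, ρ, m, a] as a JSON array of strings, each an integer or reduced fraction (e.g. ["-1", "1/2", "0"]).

["3", "-2", "0", "0", "0", "0", "1"]

Dimensional matrix (L×M×T by D×α×Q×κ×ρ×m×a):
  L: [ 1  2  3 -1 -3  0  1]
  M: [ 0  0  0  1  1  1  0]
  T: [ 0 -1 -1 -2  0  0 -2]
Echelon form has 3 nonzero rows (pivots: D,α,κ)
Repeat: D,α,κ; free: Q,ρ,m,a
RREF:
  r0: [   1    0    1    0    2    5   -3]
  r1: [   0    1    1    0   -2   -2    2]
  r2: [   0    0    0    1    1    1    0]
Fix exponent of a at 1, Q at 0, ρ at 0, m at 0; solve each RREF row for its pivot's exponent:
  r0: exp(D) + (-3)·1 = 0 ⇒ exp(D) = 3
  r1: exp(α) + (2)·1 = 0 ⇒ exp(α) = -2
  r2: exp(κ) + (0)·1 = 0 ⇒ exp(κ) = 0
Π_4 = D^3 · α^-2 · a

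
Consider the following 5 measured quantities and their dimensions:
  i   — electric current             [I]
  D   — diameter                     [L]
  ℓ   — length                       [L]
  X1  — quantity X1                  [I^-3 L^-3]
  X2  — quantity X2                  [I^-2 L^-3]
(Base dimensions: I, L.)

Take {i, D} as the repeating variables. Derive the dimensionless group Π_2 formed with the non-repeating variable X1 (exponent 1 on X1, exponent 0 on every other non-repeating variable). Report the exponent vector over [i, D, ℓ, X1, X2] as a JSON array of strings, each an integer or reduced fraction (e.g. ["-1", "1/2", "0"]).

Write exponents as rows I,L / cols i,D,ℓ,X1,X2:
  I: [ 1  0  0 -3 -2]
  L: [ 0  1  1 -3 -3]
Row reduction gives pivot columns i,D; rank = 2
Pivot set = {i,D}, free = {ℓ,X1,X2}
RREF:
  r0: [   1    0    0   -3   -2]
  r1: [   0    1    1   -3   -3]
Fix exponent of X1 at 1, ℓ at 0, X2 at 0; solve each RREF row for its pivot's exponent:
  r0: exp(i) + (-3)·1 = 0 ⇒ exp(i) = 3
  r1: exp(D) + (-3)·1 = 0 ⇒ exp(D) = 3
Π_2 = i^3 · D^3 · X1

["3", "3", "0", "1", "0"]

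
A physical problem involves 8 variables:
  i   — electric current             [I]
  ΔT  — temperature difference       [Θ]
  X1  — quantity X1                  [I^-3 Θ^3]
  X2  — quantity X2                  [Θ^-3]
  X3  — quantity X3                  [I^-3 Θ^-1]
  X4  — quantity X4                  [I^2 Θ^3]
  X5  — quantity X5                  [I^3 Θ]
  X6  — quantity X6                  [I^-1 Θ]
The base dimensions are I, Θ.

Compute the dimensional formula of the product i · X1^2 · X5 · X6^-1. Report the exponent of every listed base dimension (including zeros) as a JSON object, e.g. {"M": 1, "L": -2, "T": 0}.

{"I": -1, "Θ": 6}

Dimensional matrix (I×Θ by i×ΔT×X1×X2×X3×X4×X5×X6):
  I: [ 1  0 -3  0 -3  2  3 -1]
  Θ: [ 0  1  3 -3 -1  3  1  1]
  [I]: (1)·1+(2)·-3+(1)·3+(-1)·-1 = -1
  [Θ]: (1)·0+(2)·3+(1)·1+(-1)·1 = 6
⇒ I^-1 Θ^6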